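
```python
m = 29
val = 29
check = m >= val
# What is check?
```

Trace (tracking check):
m = 29  # -> m = 29
val = 29  # -> val = 29
check = m >= val  # -> check = True

Answer: True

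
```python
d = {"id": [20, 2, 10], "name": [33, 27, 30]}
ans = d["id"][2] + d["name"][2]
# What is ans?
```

Answer: 40

Derivation:
Trace (tracking ans):
d = {'id': [20, 2, 10], 'name': [33, 27, 30]}  # -> d = {'id': [20, 2, 10], 'name': [33, 27, 30]}
ans = d['id'][2] + d['name'][2]  # -> ans = 40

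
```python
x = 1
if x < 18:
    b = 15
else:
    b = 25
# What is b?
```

Answer: 15

Derivation:
Trace (tracking b):
x = 1  # -> x = 1
if x < 18:  # condition is True
    b = 15  # -> b = 15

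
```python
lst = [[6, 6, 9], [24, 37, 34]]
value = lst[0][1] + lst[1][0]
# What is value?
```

Answer: 30

Derivation:
Trace (tracking value):
lst = [[6, 6, 9], [24, 37, 34]]  # -> lst = [[6, 6, 9], [24, 37, 34]]
value = lst[0][1] + lst[1][0]  # -> value = 30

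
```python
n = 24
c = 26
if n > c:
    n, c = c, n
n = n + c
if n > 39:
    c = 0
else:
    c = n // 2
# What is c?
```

Trace (tracking c):
n = 24  # -> n = 24
c = 26  # -> c = 26
if n > c:  # condition is False
n = n + c  # -> n = 50
if n > 39:  # condition is True
    c = 0  # -> c = 0

Answer: 0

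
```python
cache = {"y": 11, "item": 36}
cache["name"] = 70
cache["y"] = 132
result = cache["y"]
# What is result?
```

Trace (tracking result):
cache = {'y': 11, 'item': 36}  # -> cache = {'y': 11, 'item': 36}
cache['name'] = 70  # -> cache = {'y': 11, 'item': 36, 'name': 70}
cache['y'] = 132  # -> cache = {'y': 132, 'item': 36, 'name': 70}
result = cache['y']  # -> result = 132

Answer: 132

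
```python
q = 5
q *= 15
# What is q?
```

Trace (tracking q):
q = 5  # -> q = 5
q *= 15  # -> q = 75

Answer: 75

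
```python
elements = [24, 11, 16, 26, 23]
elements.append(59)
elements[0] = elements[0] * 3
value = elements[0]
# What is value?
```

Trace (tracking value):
elements = [24, 11, 16, 26, 23]  # -> elements = [24, 11, 16, 26, 23]
elements.append(59)  # -> elements = [24, 11, 16, 26, 23, 59]
elements[0] = elements[0] * 3  # -> elements = [72, 11, 16, 26, 23, 59]
value = elements[0]  # -> value = 72

Answer: 72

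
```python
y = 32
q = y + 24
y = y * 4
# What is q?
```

Trace (tracking q):
y = 32  # -> y = 32
q = y + 24  # -> q = 56
y = y * 4  # -> y = 128

Answer: 56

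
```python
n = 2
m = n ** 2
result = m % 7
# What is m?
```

Trace (tracking m):
n = 2  # -> n = 2
m = n ** 2  # -> m = 4
result = m % 7  # -> result = 4

Answer: 4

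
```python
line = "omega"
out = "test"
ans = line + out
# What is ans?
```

Trace (tracking ans):
line = 'omega'  # -> line = 'omega'
out = 'test'  # -> out = 'test'
ans = line + out  # -> ans = 'omegatest'

Answer: 'omegatest'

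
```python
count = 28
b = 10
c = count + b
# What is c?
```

Answer: 38

Derivation:
Trace (tracking c):
count = 28  # -> count = 28
b = 10  # -> b = 10
c = count + b  # -> c = 38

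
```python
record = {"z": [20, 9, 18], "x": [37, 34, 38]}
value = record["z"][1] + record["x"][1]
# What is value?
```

Answer: 43

Derivation:
Trace (tracking value):
record = {'z': [20, 9, 18], 'x': [37, 34, 38]}  # -> record = {'z': [20, 9, 18], 'x': [37, 34, 38]}
value = record['z'][1] + record['x'][1]  # -> value = 43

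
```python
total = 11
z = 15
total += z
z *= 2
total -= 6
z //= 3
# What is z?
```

Trace (tracking z):
total = 11  # -> total = 11
z = 15  # -> z = 15
total += z  # -> total = 26
z *= 2  # -> z = 30
total -= 6  # -> total = 20
z //= 3  # -> z = 10

Answer: 10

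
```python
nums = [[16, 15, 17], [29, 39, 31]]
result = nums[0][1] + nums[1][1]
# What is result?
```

Trace (tracking result):
nums = [[16, 15, 17], [29, 39, 31]]  # -> nums = [[16, 15, 17], [29, 39, 31]]
result = nums[0][1] + nums[1][1]  # -> result = 54

Answer: 54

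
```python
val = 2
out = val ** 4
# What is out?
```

Trace (tracking out):
val = 2  # -> val = 2
out = val ** 4  # -> out = 16

Answer: 16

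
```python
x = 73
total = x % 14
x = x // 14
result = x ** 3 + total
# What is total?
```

Trace (tracking total):
x = 73  # -> x = 73
total = x % 14  # -> total = 3
x = x // 14  # -> x = 5
result = x ** 3 + total  # -> result = 128

Answer: 3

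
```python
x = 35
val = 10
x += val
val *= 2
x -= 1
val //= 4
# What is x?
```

Trace (tracking x):
x = 35  # -> x = 35
val = 10  # -> val = 10
x += val  # -> x = 45
val *= 2  # -> val = 20
x -= 1  # -> x = 44
val //= 4  # -> val = 5

Answer: 44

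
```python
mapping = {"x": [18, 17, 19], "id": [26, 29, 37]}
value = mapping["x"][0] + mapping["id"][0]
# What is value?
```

Trace (tracking value):
mapping = {'x': [18, 17, 19], 'id': [26, 29, 37]}  # -> mapping = {'x': [18, 17, 19], 'id': [26, 29, 37]}
value = mapping['x'][0] + mapping['id'][0]  # -> value = 44

Answer: 44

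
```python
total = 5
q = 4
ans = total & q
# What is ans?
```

Trace (tracking ans):
total = 5  # -> total = 5
q = 4  # -> q = 4
ans = total & q  # -> ans = 4

Answer: 4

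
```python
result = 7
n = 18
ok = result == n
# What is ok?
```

Answer: False

Derivation:
Trace (tracking ok):
result = 7  # -> result = 7
n = 18  # -> n = 18
ok = result == n  # -> ok = False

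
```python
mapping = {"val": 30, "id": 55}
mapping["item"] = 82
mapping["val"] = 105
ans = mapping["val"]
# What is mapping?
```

Trace (tracking mapping):
mapping = {'val': 30, 'id': 55}  # -> mapping = {'val': 30, 'id': 55}
mapping['item'] = 82  # -> mapping = {'val': 30, 'id': 55, 'item': 82}
mapping['val'] = 105  # -> mapping = {'val': 105, 'id': 55, 'item': 82}
ans = mapping['val']  # -> ans = 105

Answer: {'val': 105, 'id': 55, 'item': 82}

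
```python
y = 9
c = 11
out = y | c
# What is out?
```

Trace (tracking out):
y = 9  # -> y = 9
c = 11  # -> c = 11
out = y | c  # -> out = 11

Answer: 11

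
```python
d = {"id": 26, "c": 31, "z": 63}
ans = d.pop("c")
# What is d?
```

Answer: {'id': 26, 'z': 63}

Derivation:
Trace (tracking d):
d = {'id': 26, 'c': 31, 'z': 63}  # -> d = {'id': 26, 'c': 31, 'z': 63}
ans = d.pop('c')  # -> ans = 31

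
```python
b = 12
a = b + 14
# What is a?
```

Trace (tracking a):
b = 12  # -> b = 12
a = b + 14  # -> a = 26

Answer: 26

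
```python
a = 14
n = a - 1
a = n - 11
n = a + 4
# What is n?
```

Answer: 6

Derivation:
Trace (tracking n):
a = 14  # -> a = 14
n = a - 1  # -> n = 13
a = n - 11  # -> a = 2
n = a + 4  # -> n = 6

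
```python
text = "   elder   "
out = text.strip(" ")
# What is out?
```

Answer: 'elder'

Derivation:
Trace (tracking out):
text = '   elder   '  # -> text = '   elder   '
out = text.strip(' ')  # -> out = 'elder'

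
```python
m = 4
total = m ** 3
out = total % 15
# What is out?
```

Answer: 4

Derivation:
Trace (tracking out):
m = 4  # -> m = 4
total = m ** 3  # -> total = 64
out = total % 15  # -> out = 4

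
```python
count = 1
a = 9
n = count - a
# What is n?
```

Answer: -8

Derivation:
Trace (tracking n):
count = 1  # -> count = 1
a = 9  # -> a = 9
n = count - a  # -> n = -8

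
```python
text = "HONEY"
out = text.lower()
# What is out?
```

Answer: 'honey'

Derivation:
Trace (tracking out):
text = 'HONEY'  # -> text = 'HONEY'
out = text.lower()  # -> out = 'honey'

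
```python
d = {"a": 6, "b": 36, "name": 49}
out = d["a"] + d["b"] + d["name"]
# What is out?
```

Trace (tracking out):
d = {'a': 6, 'b': 36, 'name': 49}  # -> d = {'a': 6, 'b': 36, 'name': 49}
out = d['a'] + d['b'] + d['name']  # -> out = 91

Answer: 91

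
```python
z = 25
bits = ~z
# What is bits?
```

Trace (tracking bits):
z = 25  # -> z = 25
bits = ~z  # -> bits = -26

Answer: -26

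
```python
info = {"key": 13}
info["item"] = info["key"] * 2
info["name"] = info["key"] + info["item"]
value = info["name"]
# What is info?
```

Answer: {'key': 13, 'item': 26, 'name': 39}

Derivation:
Trace (tracking info):
info = {'key': 13}  # -> info = {'key': 13}
info['item'] = info['key'] * 2  # -> info = {'key': 13, 'item': 26}
info['name'] = info['key'] + info['item']  # -> info = {'key': 13, 'item': 26, 'name': 39}
value = info['name']  # -> value = 39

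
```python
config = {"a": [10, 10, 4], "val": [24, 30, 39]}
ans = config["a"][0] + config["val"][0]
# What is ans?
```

Trace (tracking ans):
config = {'a': [10, 10, 4], 'val': [24, 30, 39]}  # -> config = {'a': [10, 10, 4], 'val': [24, 30, 39]}
ans = config['a'][0] + config['val'][0]  # -> ans = 34

Answer: 34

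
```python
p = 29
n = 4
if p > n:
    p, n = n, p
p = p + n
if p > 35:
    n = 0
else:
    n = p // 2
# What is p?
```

Answer: 33

Derivation:
Trace (tracking p):
p = 29  # -> p = 29
n = 4  # -> n = 4
if p > n:  # condition is True
    p, n = (n, p)  # -> p = 4, n = 29
p = p + n  # -> p = 33
if p > 35:  # condition is False
else:
    n = p // 2  # -> n = 16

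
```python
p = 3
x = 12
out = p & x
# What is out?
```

Answer: 0

Derivation:
Trace (tracking out):
p = 3  # -> p = 3
x = 12  # -> x = 12
out = p & x  # -> out = 0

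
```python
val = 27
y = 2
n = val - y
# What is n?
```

Trace (tracking n):
val = 27  # -> val = 27
y = 2  # -> y = 2
n = val - y  # -> n = 25

Answer: 25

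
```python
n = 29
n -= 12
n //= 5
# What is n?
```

Answer: 3

Derivation:
Trace (tracking n):
n = 29  # -> n = 29
n -= 12  # -> n = 17
n //= 5  # -> n = 3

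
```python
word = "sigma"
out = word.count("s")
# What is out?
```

Answer: 1

Derivation:
Trace (tracking out):
word = 'sigma'  # -> word = 'sigma'
out = word.count('s')  # -> out = 1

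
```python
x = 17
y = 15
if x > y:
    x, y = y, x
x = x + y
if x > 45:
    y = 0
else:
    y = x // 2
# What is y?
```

Trace (tracking y):
x = 17  # -> x = 17
y = 15  # -> y = 15
if x > y:  # condition is True
    x, y = (y, x)  # -> x = 15, y = 17
x = x + y  # -> x = 32
if x > 45:  # condition is False
else:
    y = x // 2  # -> y = 16

Answer: 16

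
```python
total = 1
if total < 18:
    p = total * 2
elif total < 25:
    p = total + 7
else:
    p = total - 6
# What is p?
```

Answer: 2

Derivation:
Trace (tracking p):
total = 1  # -> total = 1
if total < 18:  # condition is True
    p = total * 2  # -> p = 2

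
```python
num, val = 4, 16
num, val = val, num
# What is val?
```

Answer: 4

Derivation:
Trace (tracking val):
num, val = (4, 16)  # -> num = 4, val = 16
num, val = (val, num)  # -> num = 16, val = 4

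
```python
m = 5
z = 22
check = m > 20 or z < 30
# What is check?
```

Answer: True

Derivation:
Trace (tracking check):
m = 5  # -> m = 5
z = 22  # -> z = 22
check = m > 20 or z < 30  # -> check = True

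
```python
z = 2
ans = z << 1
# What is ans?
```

Answer: 4

Derivation:
Trace (tracking ans):
z = 2  # -> z = 2
ans = z << 1  # -> ans = 4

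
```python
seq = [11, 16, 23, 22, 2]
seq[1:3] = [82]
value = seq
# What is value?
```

Trace (tracking value):
seq = [11, 16, 23, 22, 2]  # -> seq = [11, 16, 23, 22, 2]
seq[1:3] = [82]  # -> seq = [11, 82, 22, 2]
value = seq  # -> value = [11, 82, 22, 2]

Answer: [11, 82, 22, 2]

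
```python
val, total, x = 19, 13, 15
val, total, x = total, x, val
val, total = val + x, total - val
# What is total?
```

Trace (tracking total):
val, total, x = (19, 13, 15)  # -> val = 19, total = 13, x = 15
val, total, x = (total, x, val)  # -> val = 13, total = 15, x = 19
val, total = (val + x, total - val)  # -> val = 32, total = 2

Answer: 2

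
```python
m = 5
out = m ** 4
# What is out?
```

Answer: 625

Derivation:
Trace (tracking out):
m = 5  # -> m = 5
out = m ** 4  # -> out = 625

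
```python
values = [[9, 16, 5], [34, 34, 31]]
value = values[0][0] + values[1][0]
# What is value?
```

Answer: 43

Derivation:
Trace (tracking value):
values = [[9, 16, 5], [34, 34, 31]]  # -> values = [[9, 16, 5], [34, 34, 31]]
value = values[0][0] + values[1][0]  # -> value = 43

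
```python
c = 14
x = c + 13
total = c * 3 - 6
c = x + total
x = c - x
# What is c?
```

Trace (tracking c):
c = 14  # -> c = 14
x = c + 13  # -> x = 27
total = c * 3 - 6  # -> total = 36
c = x + total  # -> c = 63
x = c - x  # -> x = 36

Answer: 63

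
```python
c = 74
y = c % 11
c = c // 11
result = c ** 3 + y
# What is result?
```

Trace (tracking result):
c = 74  # -> c = 74
y = c % 11  # -> y = 8
c = c // 11  # -> c = 6
result = c ** 3 + y  # -> result = 224

Answer: 224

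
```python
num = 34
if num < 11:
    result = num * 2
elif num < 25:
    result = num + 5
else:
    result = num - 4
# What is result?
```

Answer: 30

Derivation:
Trace (tracking result):
num = 34  # -> num = 34
if num < 11:  # condition is False
elif num < 25:  # condition is False
else:
    result = num - 4  # -> result = 30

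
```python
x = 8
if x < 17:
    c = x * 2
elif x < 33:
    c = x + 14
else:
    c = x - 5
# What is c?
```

Answer: 16

Derivation:
Trace (tracking c):
x = 8  # -> x = 8
if x < 17:  # condition is True
    c = x * 2  # -> c = 16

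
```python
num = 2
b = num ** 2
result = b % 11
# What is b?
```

Answer: 4

Derivation:
Trace (tracking b):
num = 2  # -> num = 2
b = num ** 2  # -> b = 4
result = b % 11  # -> result = 4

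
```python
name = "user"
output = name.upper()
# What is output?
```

Trace (tracking output):
name = 'user'  # -> name = 'user'
output = name.upper()  # -> output = 'USER'

Answer: 'USER'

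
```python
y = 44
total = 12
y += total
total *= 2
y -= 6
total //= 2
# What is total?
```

Trace (tracking total):
y = 44  # -> y = 44
total = 12  # -> total = 12
y += total  # -> y = 56
total *= 2  # -> total = 24
y -= 6  # -> y = 50
total //= 2  # -> total = 12

Answer: 12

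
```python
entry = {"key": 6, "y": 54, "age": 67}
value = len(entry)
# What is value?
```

Trace (tracking value):
entry = {'key': 6, 'y': 54, 'age': 67}  # -> entry = {'key': 6, 'y': 54, 'age': 67}
value = len(entry)  # -> value = 3

Answer: 3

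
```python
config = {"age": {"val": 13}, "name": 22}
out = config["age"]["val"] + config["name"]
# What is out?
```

Answer: 35

Derivation:
Trace (tracking out):
config = {'age': {'val': 13}, 'name': 22}  # -> config = {'age': {'val': 13}, 'name': 22}
out = config['age']['val'] + config['name']  # -> out = 35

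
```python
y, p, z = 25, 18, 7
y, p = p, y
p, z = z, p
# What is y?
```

Answer: 18

Derivation:
Trace (tracking y):
y, p, z = (25, 18, 7)  # -> y = 25, p = 18, z = 7
y, p = (p, y)  # -> y = 18, p = 25
p, z = (z, p)  # -> p = 7, z = 25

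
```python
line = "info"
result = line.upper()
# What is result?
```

Answer: 'INFO'

Derivation:
Trace (tracking result):
line = 'info'  # -> line = 'info'
result = line.upper()  # -> result = 'INFO'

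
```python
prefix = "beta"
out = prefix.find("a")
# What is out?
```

Trace (tracking out):
prefix = 'beta'  # -> prefix = 'beta'
out = prefix.find('a')  # -> out = 3

Answer: 3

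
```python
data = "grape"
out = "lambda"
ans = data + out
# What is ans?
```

Answer: 'grapelambda'

Derivation:
Trace (tracking ans):
data = 'grape'  # -> data = 'grape'
out = 'lambda'  # -> out = 'lambda'
ans = data + out  # -> ans = 'grapelambda'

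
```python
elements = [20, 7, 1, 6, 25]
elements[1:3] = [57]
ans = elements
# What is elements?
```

Answer: [20, 57, 6, 25]

Derivation:
Trace (tracking elements):
elements = [20, 7, 1, 6, 25]  # -> elements = [20, 7, 1, 6, 25]
elements[1:3] = [57]  # -> elements = [20, 57, 6, 25]
ans = elements  # -> ans = [20, 57, 6, 25]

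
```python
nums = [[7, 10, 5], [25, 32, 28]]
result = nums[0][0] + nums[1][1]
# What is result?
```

Answer: 39

Derivation:
Trace (tracking result):
nums = [[7, 10, 5], [25, 32, 28]]  # -> nums = [[7, 10, 5], [25, 32, 28]]
result = nums[0][0] + nums[1][1]  # -> result = 39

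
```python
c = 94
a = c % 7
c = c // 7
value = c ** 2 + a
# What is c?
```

Trace (tracking c):
c = 94  # -> c = 94
a = c % 7  # -> a = 3
c = c // 7  # -> c = 13
value = c ** 2 + a  # -> value = 172

Answer: 13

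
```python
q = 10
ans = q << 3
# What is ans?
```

Trace (tracking ans):
q = 10  # -> q = 10
ans = q << 3  # -> ans = 80

Answer: 80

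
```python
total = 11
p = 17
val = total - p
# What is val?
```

Trace (tracking val):
total = 11  # -> total = 11
p = 17  # -> p = 17
val = total - p  # -> val = -6

Answer: -6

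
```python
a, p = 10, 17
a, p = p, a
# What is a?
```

Answer: 17

Derivation:
Trace (tracking a):
a, p = (10, 17)  # -> a = 10, p = 17
a, p = (p, a)  # -> a = 17, p = 10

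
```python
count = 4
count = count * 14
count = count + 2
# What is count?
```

Trace (tracking count):
count = 4  # -> count = 4
count = count * 14  # -> count = 56
count = count + 2  # -> count = 58

Answer: 58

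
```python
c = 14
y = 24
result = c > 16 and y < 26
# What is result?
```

Answer: False

Derivation:
Trace (tracking result):
c = 14  # -> c = 14
y = 24  # -> y = 24
result = c > 16 and y < 26  # -> result = False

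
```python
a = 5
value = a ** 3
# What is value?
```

Answer: 125

Derivation:
Trace (tracking value):
a = 5  # -> a = 5
value = a ** 3  # -> value = 125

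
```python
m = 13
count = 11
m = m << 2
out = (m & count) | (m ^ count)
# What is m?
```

Trace (tracking m):
m = 13  # -> m = 13
count = 11  # -> count = 11
m = m << 2  # -> m = 52
out = m & count | m ^ count  # -> out = 63

Answer: 52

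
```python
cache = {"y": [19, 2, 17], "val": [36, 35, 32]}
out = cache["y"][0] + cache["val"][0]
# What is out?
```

Answer: 55

Derivation:
Trace (tracking out):
cache = {'y': [19, 2, 17], 'val': [36, 35, 32]}  # -> cache = {'y': [19, 2, 17], 'val': [36, 35, 32]}
out = cache['y'][0] + cache['val'][0]  # -> out = 55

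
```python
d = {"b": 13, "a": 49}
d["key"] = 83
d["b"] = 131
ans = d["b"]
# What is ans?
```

Trace (tracking ans):
d = {'b': 13, 'a': 49}  # -> d = {'b': 13, 'a': 49}
d['key'] = 83  # -> d = {'b': 13, 'a': 49, 'key': 83}
d['b'] = 131  # -> d = {'b': 131, 'a': 49, 'key': 83}
ans = d['b']  # -> ans = 131

Answer: 131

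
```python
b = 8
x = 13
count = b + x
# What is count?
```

Answer: 21

Derivation:
Trace (tracking count):
b = 8  # -> b = 8
x = 13  # -> x = 13
count = b + x  # -> count = 21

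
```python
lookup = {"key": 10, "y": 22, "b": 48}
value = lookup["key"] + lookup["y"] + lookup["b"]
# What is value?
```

Answer: 80

Derivation:
Trace (tracking value):
lookup = {'key': 10, 'y': 22, 'b': 48}  # -> lookup = {'key': 10, 'y': 22, 'b': 48}
value = lookup['key'] + lookup['y'] + lookup['b']  # -> value = 80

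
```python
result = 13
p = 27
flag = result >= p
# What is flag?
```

Answer: False

Derivation:
Trace (tracking flag):
result = 13  # -> result = 13
p = 27  # -> p = 27
flag = result >= p  # -> flag = False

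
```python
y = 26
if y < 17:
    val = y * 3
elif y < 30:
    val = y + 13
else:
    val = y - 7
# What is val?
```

Trace (tracking val):
y = 26  # -> y = 26
if y < 17:  # condition is False
elif y < 30:  # condition is True
    val = y + 13  # -> val = 39

Answer: 39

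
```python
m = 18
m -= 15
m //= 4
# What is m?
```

Answer: 0

Derivation:
Trace (tracking m):
m = 18  # -> m = 18
m -= 15  # -> m = 3
m //= 4  # -> m = 0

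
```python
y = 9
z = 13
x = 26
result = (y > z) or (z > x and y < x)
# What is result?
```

Answer: False

Derivation:
Trace (tracking result):
y = 9  # -> y = 9
z = 13  # -> z = 13
x = 26  # -> x = 26
result = y > z or (z > x and y < x)  # -> result = False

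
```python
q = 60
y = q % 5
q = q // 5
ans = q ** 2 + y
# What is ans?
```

Trace (tracking ans):
q = 60  # -> q = 60
y = q % 5  # -> y = 0
q = q // 5  # -> q = 12
ans = q ** 2 + y  # -> ans = 144

Answer: 144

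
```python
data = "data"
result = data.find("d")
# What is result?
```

Answer: 0

Derivation:
Trace (tracking result):
data = 'data'  # -> data = 'data'
result = data.find('d')  # -> result = 0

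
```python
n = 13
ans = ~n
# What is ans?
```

Answer: -14

Derivation:
Trace (tracking ans):
n = 13  # -> n = 13
ans = ~n  # -> ans = -14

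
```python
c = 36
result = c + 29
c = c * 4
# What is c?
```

Answer: 144

Derivation:
Trace (tracking c):
c = 36  # -> c = 36
result = c + 29  # -> result = 65
c = c * 4  # -> c = 144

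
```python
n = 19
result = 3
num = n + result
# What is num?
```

Trace (tracking num):
n = 19  # -> n = 19
result = 3  # -> result = 3
num = n + result  # -> num = 22

Answer: 22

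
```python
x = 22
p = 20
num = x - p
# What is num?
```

Trace (tracking num):
x = 22  # -> x = 22
p = 20  # -> p = 20
num = x - p  # -> num = 2

Answer: 2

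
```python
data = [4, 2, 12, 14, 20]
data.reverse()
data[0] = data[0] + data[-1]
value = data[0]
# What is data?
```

Answer: [24, 14, 12, 2, 4]

Derivation:
Trace (tracking data):
data = [4, 2, 12, 14, 20]  # -> data = [4, 2, 12, 14, 20]
data.reverse()  # -> data = [20, 14, 12, 2, 4]
data[0] = data[0] + data[-1]  # -> data = [24, 14, 12, 2, 4]
value = data[0]  # -> value = 24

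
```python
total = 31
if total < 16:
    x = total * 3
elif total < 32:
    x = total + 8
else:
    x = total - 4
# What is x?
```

Answer: 39

Derivation:
Trace (tracking x):
total = 31  # -> total = 31
if total < 16:  # condition is False
elif total < 32:  # condition is True
    x = total + 8  # -> x = 39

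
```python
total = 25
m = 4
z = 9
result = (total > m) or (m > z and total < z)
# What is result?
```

Trace (tracking result):
total = 25  # -> total = 25
m = 4  # -> m = 4
z = 9  # -> z = 9
result = total > m or (m > z and total < z)  # -> result = True

Answer: True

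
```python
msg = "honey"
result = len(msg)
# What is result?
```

Trace (tracking result):
msg = 'honey'  # -> msg = 'honey'
result = len(msg)  # -> result = 5

Answer: 5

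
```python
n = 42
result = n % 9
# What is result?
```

Answer: 6

Derivation:
Trace (tracking result):
n = 42  # -> n = 42
result = n % 9  # -> result = 6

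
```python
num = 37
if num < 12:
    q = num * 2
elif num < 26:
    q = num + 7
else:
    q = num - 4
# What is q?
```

Trace (tracking q):
num = 37  # -> num = 37
if num < 12:  # condition is False
elif num < 26:  # condition is False
else:
    q = num - 4  # -> q = 33

Answer: 33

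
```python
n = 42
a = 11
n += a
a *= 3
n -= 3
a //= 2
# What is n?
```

Trace (tracking n):
n = 42  # -> n = 42
a = 11  # -> a = 11
n += a  # -> n = 53
a *= 3  # -> a = 33
n -= 3  # -> n = 50
a //= 2  # -> a = 16

Answer: 50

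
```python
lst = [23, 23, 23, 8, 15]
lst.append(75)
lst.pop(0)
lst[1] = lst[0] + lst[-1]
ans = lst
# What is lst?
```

Answer: [23, 98, 8, 15, 75]

Derivation:
Trace (tracking lst):
lst = [23, 23, 23, 8, 15]  # -> lst = [23, 23, 23, 8, 15]
lst.append(75)  # -> lst = [23, 23, 23, 8, 15, 75]
lst.pop(0)  # -> lst = [23, 23, 8, 15, 75]
lst[1] = lst[0] + lst[-1]  # -> lst = [23, 98, 8, 15, 75]
ans = lst  # -> ans = [23, 98, 8, 15, 75]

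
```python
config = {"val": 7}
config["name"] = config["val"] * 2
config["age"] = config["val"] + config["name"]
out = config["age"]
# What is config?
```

Answer: {'val': 7, 'name': 14, 'age': 21}

Derivation:
Trace (tracking config):
config = {'val': 7}  # -> config = {'val': 7}
config['name'] = config['val'] * 2  # -> config = {'val': 7, 'name': 14}
config['age'] = config['val'] + config['name']  # -> config = {'val': 7, 'name': 14, 'age': 21}
out = config['age']  # -> out = 21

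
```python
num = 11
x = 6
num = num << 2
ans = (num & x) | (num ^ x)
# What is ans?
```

Answer: 46

Derivation:
Trace (tracking ans):
num = 11  # -> num = 11
x = 6  # -> x = 6
num = num << 2  # -> num = 44
ans = num & x | num ^ x  # -> ans = 46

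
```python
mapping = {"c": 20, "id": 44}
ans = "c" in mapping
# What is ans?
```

Answer: True

Derivation:
Trace (tracking ans):
mapping = {'c': 20, 'id': 44}  # -> mapping = {'c': 20, 'id': 44}
ans = 'c' in mapping  # -> ans = True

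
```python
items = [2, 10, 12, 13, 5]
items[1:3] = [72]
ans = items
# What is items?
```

Trace (tracking items):
items = [2, 10, 12, 13, 5]  # -> items = [2, 10, 12, 13, 5]
items[1:3] = [72]  # -> items = [2, 72, 13, 5]
ans = items  # -> ans = [2, 72, 13, 5]

Answer: [2, 72, 13, 5]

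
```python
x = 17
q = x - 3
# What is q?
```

Answer: 14

Derivation:
Trace (tracking q):
x = 17  # -> x = 17
q = x - 3  # -> q = 14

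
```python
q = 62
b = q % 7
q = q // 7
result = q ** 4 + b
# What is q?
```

Answer: 8

Derivation:
Trace (tracking q):
q = 62  # -> q = 62
b = q % 7  # -> b = 6
q = q // 7  # -> q = 8
result = q ** 4 + b  # -> result = 4102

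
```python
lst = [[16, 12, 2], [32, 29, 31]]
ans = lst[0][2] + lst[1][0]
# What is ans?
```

Answer: 34

Derivation:
Trace (tracking ans):
lst = [[16, 12, 2], [32, 29, 31]]  # -> lst = [[16, 12, 2], [32, 29, 31]]
ans = lst[0][2] + lst[1][0]  # -> ans = 34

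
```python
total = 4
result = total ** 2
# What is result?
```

Answer: 16

Derivation:
Trace (tracking result):
total = 4  # -> total = 4
result = total ** 2  # -> result = 16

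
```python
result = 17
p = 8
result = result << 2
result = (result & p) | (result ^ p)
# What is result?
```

Trace (tracking result):
result = 17  # -> result = 17
p = 8  # -> p = 8
result = result << 2  # -> result = 68
result = result & p | result ^ p  # -> result = 76

Answer: 76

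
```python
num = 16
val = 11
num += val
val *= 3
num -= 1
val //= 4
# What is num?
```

Trace (tracking num):
num = 16  # -> num = 16
val = 11  # -> val = 11
num += val  # -> num = 27
val *= 3  # -> val = 33
num -= 1  # -> num = 26
val //= 4  # -> val = 8

Answer: 26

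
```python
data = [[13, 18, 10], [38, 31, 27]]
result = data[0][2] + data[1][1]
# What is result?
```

Trace (tracking result):
data = [[13, 18, 10], [38, 31, 27]]  # -> data = [[13, 18, 10], [38, 31, 27]]
result = data[0][2] + data[1][1]  # -> result = 41

Answer: 41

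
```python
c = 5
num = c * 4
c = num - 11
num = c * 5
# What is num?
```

Trace (tracking num):
c = 5  # -> c = 5
num = c * 4  # -> num = 20
c = num - 11  # -> c = 9
num = c * 5  # -> num = 45

Answer: 45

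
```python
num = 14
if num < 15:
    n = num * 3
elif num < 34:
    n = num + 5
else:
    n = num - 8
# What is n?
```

Answer: 42

Derivation:
Trace (tracking n):
num = 14  # -> num = 14
if num < 15:  # condition is True
    n = num * 3  # -> n = 42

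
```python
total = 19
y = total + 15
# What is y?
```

Answer: 34

Derivation:
Trace (tracking y):
total = 19  # -> total = 19
y = total + 15  # -> y = 34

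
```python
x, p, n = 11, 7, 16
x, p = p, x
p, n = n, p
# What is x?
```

Answer: 7

Derivation:
Trace (tracking x):
x, p, n = (11, 7, 16)  # -> x = 11, p = 7, n = 16
x, p = (p, x)  # -> x = 7, p = 11
p, n = (n, p)  # -> p = 16, n = 11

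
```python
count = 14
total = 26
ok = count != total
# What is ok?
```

Trace (tracking ok):
count = 14  # -> count = 14
total = 26  # -> total = 26
ok = count != total  # -> ok = True

Answer: True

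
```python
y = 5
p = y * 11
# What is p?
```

Answer: 55

Derivation:
Trace (tracking p):
y = 5  # -> y = 5
p = y * 11  # -> p = 55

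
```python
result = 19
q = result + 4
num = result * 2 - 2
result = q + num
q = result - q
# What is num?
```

Trace (tracking num):
result = 19  # -> result = 19
q = result + 4  # -> q = 23
num = result * 2 - 2  # -> num = 36
result = q + num  # -> result = 59
q = result - q  # -> q = 36

Answer: 36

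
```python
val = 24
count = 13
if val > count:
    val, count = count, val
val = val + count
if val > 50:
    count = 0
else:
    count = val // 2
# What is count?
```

Trace (tracking count):
val = 24  # -> val = 24
count = 13  # -> count = 13
if val > count:  # condition is True
    val, count = (count, val)  # -> val = 13, count = 24
val = val + count  # -> val = 37
if val > 50:  # condition is False
else:
    count = val // 2  # -> count = 18

Answer: 18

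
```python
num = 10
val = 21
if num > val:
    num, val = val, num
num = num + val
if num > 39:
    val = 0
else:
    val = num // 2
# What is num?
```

Answer: 31

Derivation:
Trace (tracking num):
num = 10  # -> num = 10
val = 21  # -> val = 21
if num > val:  # condition is False
num = num + val  # -> num = 31
if num > 39:  # condition is False
else:
    val = num // 2  # -> val = 15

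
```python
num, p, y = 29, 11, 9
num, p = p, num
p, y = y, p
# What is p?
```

Answer: 9

Derivation:
Trace (tracking p):
num, p, y = (29, 11, 9)  # -> num = 29, p = 11, y = 9
num, p = (p, num)  # -> num = 11, p = 29
p, y = (y, p)  # -> p = 9, y = 29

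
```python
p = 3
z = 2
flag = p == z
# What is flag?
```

Answer: False

Derivation:
Trace (tracking flag):
p = 3  # -> p = 3
z = 2  # -> z = 2
flag = p == z  # -> flag = False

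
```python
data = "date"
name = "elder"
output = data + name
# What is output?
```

Trace (tracking output):
data = 'date'  # -> data = 'date'
name = 'elder'  # -> name = 'elder'
output = data + name  # -> output = 'dateelder'

Answer: 'dateelder'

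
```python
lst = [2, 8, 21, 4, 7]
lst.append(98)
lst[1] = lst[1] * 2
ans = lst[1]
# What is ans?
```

Trace (tracking ans):
lst = [2, 8, 21, 4, 7]  # -> lst = [2, 8, 21, 4, 7]
lst.append(98)  # -> lst = [2, 8, 21, 4, 7, 98]
lst[1] = lst[1] * 2  # -> lst = [2, 16, 21, 4, 7, 98]
ans = lst[1]  # -> ans = 16

Answer: 16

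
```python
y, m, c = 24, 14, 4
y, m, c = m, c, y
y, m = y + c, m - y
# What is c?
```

Answer: 24

Derivation:
Trace (tracking c):
y, m, c = (24, 14, 4)  # -> y = 24, m = 14, c = 4
y, m, c = (m, c, y)  # -> y = 14, m = 4, c = 24
y, m = (y + c, m - y)  # -> y = 38, m = -10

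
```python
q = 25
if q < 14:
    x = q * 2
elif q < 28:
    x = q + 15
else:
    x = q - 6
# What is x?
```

Answer: 40

Derivation:
Trace (tracking x):
q = 25  # -> q = 25
if q < 14:  # condition is False
elif q < 28:  # condition is True
    x = q + 15  # -> x = 40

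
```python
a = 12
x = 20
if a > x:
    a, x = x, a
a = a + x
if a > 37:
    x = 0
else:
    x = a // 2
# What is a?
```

Answer: 32

Derivation:
Trace (tracking a):
a = 12  # -> a = 12
x = 20  # -> x = 20
if a > x:  # condition is False
a = a + x  # -> a = 32
if a > 37:  # condition is False
else:
    x = a // 2  # -> x = 16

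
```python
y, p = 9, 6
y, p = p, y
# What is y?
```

Answer: 6

Derivation:
Trace (tracking y):
y, p = (9, 6)  # -> y = 9, p = 6
y, p = (p, y)  # -> y = 6, p = 9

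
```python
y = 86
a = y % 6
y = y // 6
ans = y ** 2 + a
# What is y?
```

Answer: 14

Derivation:
Trace (tracking y):
y = 86  # -> y = 86
a = y % 6  # -> a = 2
y = y // 6  # -> y = 14
ans = y ** 2 + a  # -> ans = 198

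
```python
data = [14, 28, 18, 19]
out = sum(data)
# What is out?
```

Answer: 79

Derivation:
Trace (tracking out):
data = [14, 28, 18, 19]  # -> data = [14, 28, 18, 19]
out = sum(data)  # -> out = 79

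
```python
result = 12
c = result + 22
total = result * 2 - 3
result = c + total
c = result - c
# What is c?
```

Trace (tracking c):
result = 12  # -> result = 12
c = result + 22  # -> c = 34
total = result * 2 - 3  # -> total = 21
result = c + total  # -> result = 55
c = result - c  # -> c = 21

Answer: 21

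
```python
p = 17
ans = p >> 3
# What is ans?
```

Answer: 2

Derivation:
Trace (tracking ans):
p = 17  # -> p = 17
ans = p >> 3  # -> ans = 2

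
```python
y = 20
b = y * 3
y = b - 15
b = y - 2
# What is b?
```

Trace (tracking b):
y = 20  # -> y = 20
b = y * 3  # -> b = 60
y = b - 15  # -> y = 45
b = y - 2  # -> b = 43

Answer: 43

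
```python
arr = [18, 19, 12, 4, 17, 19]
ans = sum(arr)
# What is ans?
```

Answer: 89

Derivation:
Trace (tracking ans):
arr = [18, 19, 12, 4, 17, 19]  # -> arr = [18, 19, 12, 4, 17, 19]
ans = sum(arr)  # -> ans = 89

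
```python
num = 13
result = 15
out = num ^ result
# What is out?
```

Trace (tracking out):
num = 13  # -> num = 13
result = 15  # -> result = 15
out = num ^ result  # -> out = 2

Answer: 2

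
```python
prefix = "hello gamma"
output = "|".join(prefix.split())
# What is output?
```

Answer: 'hello|gamma'

Derivation:
Trace (tracking output):
prefix = 'hello gamma'  # -> prefix = 'hello gamma'
output = '|'.join(prefix.split())  # -> output = 'hello|gamma'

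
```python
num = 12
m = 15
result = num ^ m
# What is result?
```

Trace (tracking result):
num = 12  # -> num = 12
m = 15  # -> m = 15
result = num ^ m  # -> result = 3

Answer: 3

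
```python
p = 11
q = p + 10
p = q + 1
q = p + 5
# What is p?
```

Trace (tracking p):
p = 11  # -> p = 11
q = p + 10  # -> q = 21
p = q + 1  # -> p = 22
q = p + 5  # -> q = 27

Answer: 22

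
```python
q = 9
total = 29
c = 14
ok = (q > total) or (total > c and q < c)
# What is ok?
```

Answer: True

Derivation:
Trace (tracking ok):
q = 9  # -> q = 9
total = 29  # -> total = 29
c = 14  # -> c = 14
ok = q > total or (total > c and q < c)  # -> ok = True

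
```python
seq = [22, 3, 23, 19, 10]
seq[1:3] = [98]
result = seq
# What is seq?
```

Trace (tracking seq):
seq = [22, 3, 23, 19, 10]  # -> seq = [22, 3, 23, 19, 10]
seq[1:3] = [98]  # -> seq = [22, 98, 19, 10]
result = seq  # -> result = [22, 98, 19, 10]

Answer: [22, 98, 19, 10]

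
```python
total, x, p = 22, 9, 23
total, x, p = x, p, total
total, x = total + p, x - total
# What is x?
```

Answer: 14

Derivation:
Trace (tracking x):
total, x, p = (22, 9, 23)  # -> total = 22, x = 9, p = 23
total, x, p = (x, p, total)  # -> total = 9, x = 23, p = 22
total, x = (total + p, x - total)  # -> total = 31, x = 14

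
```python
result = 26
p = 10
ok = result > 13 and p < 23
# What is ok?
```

Answer: True

Derivation:
Trace (tracking ok):
result = 26  # -> result = 26
p = 10  # -> p = 10
ok = result > 13 and p < 23  # -> ok = True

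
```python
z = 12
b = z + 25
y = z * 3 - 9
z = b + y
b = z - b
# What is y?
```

Trace (tracking y):
z = 12  # -> z = 12
b = z + 25  # -> b = 37
y = z * 3 - 9  # -> y = 27
z = b + y  # -> z = 64
b = z - b  # -> b = 27

Answer: 27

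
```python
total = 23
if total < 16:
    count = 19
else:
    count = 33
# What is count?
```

Answer: 33

Derivation:
Trace (tracking count):
total = 23  # -> total = 23
if total < 16:  # condition is False
else:
    count = 33  # -> count = 33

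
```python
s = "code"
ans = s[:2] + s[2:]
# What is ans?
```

Trace (tracking ans):
s = 'code'  # -> s = 'code'
ans = s[:2] + s[2:]  # -> ans = 'code'

Answer: 'code'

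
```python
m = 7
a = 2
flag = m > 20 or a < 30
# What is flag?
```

Trace (tracking flag):
m = 7  # -> m = 7
a = 2  # -> a = 2
flag = m > 20 or a < 30  # -> flag = True

Answer: True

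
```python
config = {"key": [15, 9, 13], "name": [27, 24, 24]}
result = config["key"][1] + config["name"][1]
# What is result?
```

Trace (tracking result):
config = {'key': [15, 9, 13], 'name': [27, 24, 24]}  # -> config = {'key': [15, 9, 13], 'name': [27, 24, 24]}
result = config['key'][1] + config['name'][1]  # -> result = 33

Answer: 33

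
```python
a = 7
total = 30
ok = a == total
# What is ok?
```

Answer: False

Derivation:
Trace (tracking ok):
a = 7  # -> a = 7
total = 30  # -> total = 30
ok = a == total  # -> ok = False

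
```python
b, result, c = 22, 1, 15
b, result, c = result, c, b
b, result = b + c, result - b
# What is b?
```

Trace (tracking b):
b, result, c = (22, 1, 15)  # -> b = 22, result = 1, c = 15
b, result, c = (result, c, b)  # -> b = 1, result = 15, c = 22
b, result = (b + c, result - b)  # -> b = 23, result = 14

Answer: 23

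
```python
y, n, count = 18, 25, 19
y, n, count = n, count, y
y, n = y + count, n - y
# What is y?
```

Trace (tracking y):
y, n, count = (18, 25, 19)  # -> y = 18, n = 25, count = 19
y, n, count = (n, count, y)  # -> y = 25, n = 19, count = 18
y, n = (y + count, n - y)  # -> y = 43, n = -6

Answer: 43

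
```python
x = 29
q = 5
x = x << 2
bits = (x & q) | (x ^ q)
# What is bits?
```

Answer: 117

Derivation:
Trace (tracking bits):
x = 29  # -> x = 29
q = 5  # -> q = 5
x = x << 2  # -> x = 116
bits = x & q | x ^ q  # -> bits = 117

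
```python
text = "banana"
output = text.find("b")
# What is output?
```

Answer: 0

Derivation:
Trace (tracking output):
text = 'banana'  # -> text = 'banana'
output = text.find('b')  # -> output = 0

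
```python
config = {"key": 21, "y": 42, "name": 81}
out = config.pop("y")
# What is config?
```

Answer: {'key': 21, 'name': 81}

Derivation:
Trace (tracking config):
config = {'key': 21, 'y': 42, 'name': 81}  # -> config = {'key': 21, 'y': 42, 'name': 81}
out = config.pop('y')  # -> out = 42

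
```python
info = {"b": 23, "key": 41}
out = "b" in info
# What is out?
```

Trace (tracking out):
info = {'b': 23, 'key': 41}  # -> info = {'b': 23, 'key': 41}
out = 'b' in info  # -> out = True

Answer: True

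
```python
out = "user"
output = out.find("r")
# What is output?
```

Trace (tracking output):
out = 'user'  # -> out = 'user'
output = out.find('r')  # -> output = 3

Answer: 3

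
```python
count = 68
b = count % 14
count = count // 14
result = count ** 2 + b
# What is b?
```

Answer: 12

Derivation:
Trace (tracking b):
count = 68  # -> count = 68
b = count % 14  # -> b = 12
count = count // 14  # -> count = 4
result = count ** 2 + b  # -> result = 28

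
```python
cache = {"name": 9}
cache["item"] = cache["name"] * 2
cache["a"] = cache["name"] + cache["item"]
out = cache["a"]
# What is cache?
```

Trace (tracking cache):
cache = {'name': 9}  # -> cache = {'name': 9}
cache['item'] = cache['name'] * 2  # -> cache = {'name': 9, 'item': 18}
cache['a'] = cache['name'] + cache['item']  # -> cache = {'name': 9, 'item': 18, 'a': 27}
out = cache['a']  # -> out = 27

Answer: {'name': 9, 'item': 18, 'a': 27}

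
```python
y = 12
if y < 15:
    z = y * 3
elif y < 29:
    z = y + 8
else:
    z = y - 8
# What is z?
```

Trace (tracking z):
y = 12  # -> y = 12
if y < 15:  # condition is True
    z = y * 3  # -> z = 36

Answer: 36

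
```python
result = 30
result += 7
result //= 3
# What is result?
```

Answer: 12

Derivation:
Trace (tracking result):
result = 30  # -> result = 30
result += 7  # -> result = 37
result //= 3  # -> result = 12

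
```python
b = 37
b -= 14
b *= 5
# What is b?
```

Answer: 115

Derivation:
Trace (tracking b):
b = 37  # -> b = 37
b -= 14  # -> b = 23
b *= 5  # -> b = 115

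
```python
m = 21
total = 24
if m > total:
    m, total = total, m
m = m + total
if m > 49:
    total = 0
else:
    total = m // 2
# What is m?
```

Answer: 45

Derivation:
Trace (tracking m):
m = 21  # -> m = 21
total = 24  # -> total = 24
if m > total:  # condition is False
m = m + total  # -> m = 45
if m > 49:  # condition is False
else:
    total = m // 2  # -> total = 22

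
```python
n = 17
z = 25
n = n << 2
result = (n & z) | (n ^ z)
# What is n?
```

Trace (tracking n):
n = 17  # -> n = 17
z = 25  # -> z = 25
n = n << 2  # -> n = 68
result = n & z | n ^ z  # -> result = 93

Answer: 68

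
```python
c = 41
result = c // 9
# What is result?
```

Trace (tracking result):
c = 41  # -> c = 41
result = c // 9  # -> result = 4

Answer: 4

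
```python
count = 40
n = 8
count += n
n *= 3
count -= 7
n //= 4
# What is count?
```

Trace (tracking count):
count = 40  # -> count = 40
n = 8  # -> n = 8
count += n  # -> count = 48
n *= 3  # -> n = 24
count -= 7  # -> count = 41
n //= 4  # -> n = 6

Answer: 41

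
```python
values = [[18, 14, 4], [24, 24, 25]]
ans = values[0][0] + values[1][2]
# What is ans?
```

Trace (tracking ans):
values = [[18, 14, 4], [24, 24, 25]]  # -> values = [[18, 14, 4], [24, 24, 25]]
ans = values[0][0] + values[1][2]  # -> ans = 43

Answer: 43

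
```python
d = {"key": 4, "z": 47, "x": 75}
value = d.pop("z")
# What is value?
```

Trace (tracking value):
d = {'key': 4, 'z': 47, 'x': 75}  # -> d = {'key': 4, 'z': 47, 'x': 75}
value = d.pop('z')  # -> value = 47

Answer: 47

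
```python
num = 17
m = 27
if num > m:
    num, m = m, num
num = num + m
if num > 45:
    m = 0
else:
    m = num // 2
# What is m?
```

Answer: 22

Derivation:
Trace (tracking m):
num = 17  # -> num = 17
m = 27  # -> m = 27
if num > m:  # condition is False
num = num + m  # -> num = 44
if num > 45:  # condition is False
else:
    m = num // 2  # -> m = 22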